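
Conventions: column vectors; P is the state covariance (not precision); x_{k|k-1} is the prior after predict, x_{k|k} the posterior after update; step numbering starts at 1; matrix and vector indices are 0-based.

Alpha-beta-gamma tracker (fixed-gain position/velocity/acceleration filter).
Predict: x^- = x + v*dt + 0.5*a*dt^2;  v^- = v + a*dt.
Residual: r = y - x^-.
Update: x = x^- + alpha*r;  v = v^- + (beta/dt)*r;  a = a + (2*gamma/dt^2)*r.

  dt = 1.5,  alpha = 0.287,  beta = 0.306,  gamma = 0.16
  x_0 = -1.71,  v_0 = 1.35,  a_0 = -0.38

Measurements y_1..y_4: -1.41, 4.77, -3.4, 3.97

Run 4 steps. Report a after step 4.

step 1: x_pred=-0.1125  r=-1.2975  x^+=-0.4849  v^+=0.5153  a^+=-0.5645
step 2: x_pred=-0.3470  r=5.1170  x^+=1.1216  v^+=0.7124  a^+=0.1632
step 3: x_pred=2.3738  r=-5.7738  x^+=0.7167  v^+=-0.2206  a^+=-0.6579
step 4: x_pred=-0.3544  r=4.3244  x^+=0.8867  v^+=-0.3254  a^+=-0.0429

a_post = -0.0429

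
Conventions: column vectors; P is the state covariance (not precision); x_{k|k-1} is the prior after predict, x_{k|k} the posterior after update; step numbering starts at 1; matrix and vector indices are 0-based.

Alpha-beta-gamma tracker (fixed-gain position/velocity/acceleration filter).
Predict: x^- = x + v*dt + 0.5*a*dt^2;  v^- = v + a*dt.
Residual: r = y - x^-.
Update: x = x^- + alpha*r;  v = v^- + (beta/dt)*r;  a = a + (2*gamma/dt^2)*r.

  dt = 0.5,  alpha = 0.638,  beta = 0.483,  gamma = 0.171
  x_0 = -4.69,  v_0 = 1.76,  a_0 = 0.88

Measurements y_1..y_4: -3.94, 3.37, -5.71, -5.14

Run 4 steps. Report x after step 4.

x_post = -3.9168

step 1: x_pred=-3.7000  r=-0.2400  x^+=-3.8531  v^+=1.9682  a^+=0.5517
step 2: x_pred=-2.8001  r=6.1701  x^+=1.1364  v^+=8.2043  a^+=8.9923
step 3: x_pred=6.3626  r=-12.0726  x^+=-1.3397  v^+=1.0383  a^+=-7.5230
step 4: x_pred=-1.7609  r=-3.3791  x^+=-3.9168  v^+=-5.9874  a^+=-12.1456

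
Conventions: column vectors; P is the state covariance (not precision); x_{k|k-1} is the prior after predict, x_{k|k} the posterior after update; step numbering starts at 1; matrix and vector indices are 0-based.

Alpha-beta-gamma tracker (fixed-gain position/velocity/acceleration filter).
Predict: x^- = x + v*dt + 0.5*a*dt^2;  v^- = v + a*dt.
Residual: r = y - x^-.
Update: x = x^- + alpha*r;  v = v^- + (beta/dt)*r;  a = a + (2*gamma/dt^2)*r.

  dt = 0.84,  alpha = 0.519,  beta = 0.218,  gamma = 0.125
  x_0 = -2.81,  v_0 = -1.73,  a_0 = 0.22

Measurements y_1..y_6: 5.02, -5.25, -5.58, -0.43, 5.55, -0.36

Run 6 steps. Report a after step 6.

a_post = 0.2646

step 1: x_pred=-4.1856  r=9.2056  x^+=0.5921  v^+=0.8439  a^+=3.4816
step 2: x_pred=2.5293  r=-7.7793  x^+=-1.5082  v^+=1.7495  a^+=0.7254
step 3: x_pred=0.2173  r=-5.7973  x^+=-2.7915  v^+=0.8543  a^+=-1.3287
step 4: x_pred=-2.5427  r=2.1127  x^+=-1.4462  v^+=0.2865  a^+=-0.5802
step 5: x_pred=-1.4102  r=6.9602  x^+=2.2021  v^+=1.6055  a^+=1.8859
step 6: x_pred=4.2161  r=-4.5761  x^+=1.8411  v^+=2.0020  a^+=0.2646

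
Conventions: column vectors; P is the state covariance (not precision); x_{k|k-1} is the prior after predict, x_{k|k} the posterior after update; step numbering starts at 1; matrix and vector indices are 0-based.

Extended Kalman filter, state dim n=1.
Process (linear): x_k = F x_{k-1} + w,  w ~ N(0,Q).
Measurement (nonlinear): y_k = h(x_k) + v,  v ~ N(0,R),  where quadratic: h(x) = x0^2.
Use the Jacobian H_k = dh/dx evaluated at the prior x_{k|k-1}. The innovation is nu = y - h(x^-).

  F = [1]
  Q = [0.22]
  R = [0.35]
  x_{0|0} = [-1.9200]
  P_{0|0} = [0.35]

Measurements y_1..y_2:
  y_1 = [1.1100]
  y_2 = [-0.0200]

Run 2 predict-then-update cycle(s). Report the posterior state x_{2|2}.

x_post = [-0.7472]

step 1: x^-=[-1.9200]  P^-=[0.5700]  H_jac=[-3.8400]  S=[8.7550]  K=[-0.2500]  nu=[-2.5764]  x^+=[-1.2759]  P^+=[0.0228]
step 2: x^-=[-1.2759]  P^-=[0.2428]  H_jac=[-2.5518]  S=[1.9309]  K=[-0.3209]  nu=[-1.6479]  x^+=[-0.7472]  P^+=[0.0440]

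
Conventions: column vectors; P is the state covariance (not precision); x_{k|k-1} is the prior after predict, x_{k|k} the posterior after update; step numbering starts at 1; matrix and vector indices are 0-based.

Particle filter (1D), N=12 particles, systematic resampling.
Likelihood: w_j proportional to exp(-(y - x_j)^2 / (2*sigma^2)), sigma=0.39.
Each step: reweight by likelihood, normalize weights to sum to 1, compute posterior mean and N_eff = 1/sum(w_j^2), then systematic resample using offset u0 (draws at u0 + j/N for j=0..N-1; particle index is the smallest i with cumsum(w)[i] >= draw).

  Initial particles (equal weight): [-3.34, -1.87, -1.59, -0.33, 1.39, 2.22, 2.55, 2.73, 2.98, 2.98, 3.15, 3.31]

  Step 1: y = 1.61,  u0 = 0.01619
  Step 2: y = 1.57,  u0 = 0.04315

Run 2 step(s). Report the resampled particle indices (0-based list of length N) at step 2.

step 1: w=[0.0000, 0.0000, 0.0000, 0.0000, 0.6975, 0.2407, 0.0448, 0.0132, 0.0017, 0.0017, 0.0003, 0.0001]  mean=1.6656  Neff=1.8295  idx=[4, 4, 4, 4, 4, 4, 4, 4, 4, 5, 5, 5]
step 2: w=[0.1017, 0.1017, 0.1017, 0.1017, 0.1017, 0.1017, 0.1017, 0.1017, 0.1017, 0.0282, 0.0282, 0.0282]  mean=1.4602  Neff=10.4726  idx=[0, 1, 2, 2, 3, 4, 5, 6, 6, 7, 8, 10]

resampled_idx = [0, 1, 2, 2, 3, 4, 5, 6, 6, 7, 8, 10]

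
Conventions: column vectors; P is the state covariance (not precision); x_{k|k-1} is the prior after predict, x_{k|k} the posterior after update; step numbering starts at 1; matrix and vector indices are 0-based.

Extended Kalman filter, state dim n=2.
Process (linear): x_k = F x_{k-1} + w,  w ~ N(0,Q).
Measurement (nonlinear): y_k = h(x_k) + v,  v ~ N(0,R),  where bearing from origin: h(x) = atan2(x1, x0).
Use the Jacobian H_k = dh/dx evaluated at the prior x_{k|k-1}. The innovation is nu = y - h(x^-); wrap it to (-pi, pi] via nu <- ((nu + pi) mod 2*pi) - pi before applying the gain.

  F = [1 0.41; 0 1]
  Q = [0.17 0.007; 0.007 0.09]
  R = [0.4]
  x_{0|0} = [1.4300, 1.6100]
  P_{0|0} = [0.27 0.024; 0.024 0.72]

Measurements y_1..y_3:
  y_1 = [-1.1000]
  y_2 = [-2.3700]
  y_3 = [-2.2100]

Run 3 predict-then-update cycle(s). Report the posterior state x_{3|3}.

x_post = [0.2916, -1.6940]

step 1: x^-=[2.0901, 1.6100]  P^-=[0.5807 0.3262; 0.3262 0.8100]  H_jac=[-0.2313 0.3003]  S=[0.4588]  K=[-0.0793; 0.3657]  nu=[-1.7564]  x^+=[2.2293, 0.9677]  P^+=[0.5778 0.3395; 0.3395 0.7486]
step 2: x^-=[2.6261, 0.9677]  P^-=[1.1521 0.6534; 0.6534 0.8386]  H_jac=[-0.1235 0.3353]  S=[0.4577]  K=[0.1677; 0.4379]  nu=[-2.7231]  x^+=[2.1695, -0.2247]  P^+=[1.1392 0.6198; 0.6198 0.7509]
step 3: x^-=[2.0774, -0.2247]  P^-=[1.9437 0.9347; 0.9347 0.8409]  H_jac=[0.0515 0.4758]  S=[0.6413]  K=[0.8495; 0.6989]  nu=[-2.1022]  x^+=[0.2916, -1.6940]  P^+=[1.4809 0.5540; 0.5540 0.5276]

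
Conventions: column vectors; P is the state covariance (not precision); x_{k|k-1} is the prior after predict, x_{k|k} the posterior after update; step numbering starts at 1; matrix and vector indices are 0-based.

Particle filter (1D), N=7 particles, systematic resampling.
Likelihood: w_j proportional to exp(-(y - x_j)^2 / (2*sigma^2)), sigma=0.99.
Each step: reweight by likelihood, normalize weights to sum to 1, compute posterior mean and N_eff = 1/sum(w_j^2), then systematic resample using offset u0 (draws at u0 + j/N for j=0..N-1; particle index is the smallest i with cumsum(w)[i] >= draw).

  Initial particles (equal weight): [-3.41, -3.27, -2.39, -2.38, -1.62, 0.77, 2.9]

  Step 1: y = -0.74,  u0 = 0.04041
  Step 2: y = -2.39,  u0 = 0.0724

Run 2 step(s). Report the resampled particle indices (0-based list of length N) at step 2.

step 1: w=[0.0169, 0.0246, 0.1604, 0.1631, 0.4333, 0.2010, 0.0007]  mean=-1.4546  Neff=3.5543  idx=[1, 2, 3, 4, 4, 4, 5]
step 2: w=[0.1376, 0.2042, 0.2042, 0.1509, 0.1509, 0.1509, 0.0013]  mean=-2.1564  Neff=5.8596  idx=[0, 1, 2, 2, 3, 4, 5]

resampled_idx = [0, 1, 2, 2, 3, 4, 5]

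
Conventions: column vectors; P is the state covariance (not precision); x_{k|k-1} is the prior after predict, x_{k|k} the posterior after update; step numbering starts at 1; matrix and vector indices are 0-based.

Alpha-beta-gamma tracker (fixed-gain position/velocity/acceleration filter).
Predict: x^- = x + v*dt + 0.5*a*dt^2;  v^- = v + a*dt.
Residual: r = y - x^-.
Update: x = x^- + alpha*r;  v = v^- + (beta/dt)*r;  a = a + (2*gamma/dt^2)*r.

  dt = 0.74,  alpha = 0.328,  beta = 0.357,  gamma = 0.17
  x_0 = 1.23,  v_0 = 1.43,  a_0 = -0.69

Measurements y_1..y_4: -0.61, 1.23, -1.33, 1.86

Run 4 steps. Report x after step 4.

x_post = -2.0838

step 1: x_pred=2.0993  r=-2.7093  x^+=1.2106  v^+=-0.3876  a^+=-2.3722
step 2: x_pred=0.2743  r=0.9557  x^+=0.5878  v^+=-1.6820  a^+=-1.7788
step 3: x_pred=-1.1439  r=-0.1861  x^+=-1.2050  v^+=-3.0880  a^+=-1.8943
step 4: x_pred=-4.0088  r=5.8688  x^+=-2.0838  v^+=-1.6585  a^+=1.7496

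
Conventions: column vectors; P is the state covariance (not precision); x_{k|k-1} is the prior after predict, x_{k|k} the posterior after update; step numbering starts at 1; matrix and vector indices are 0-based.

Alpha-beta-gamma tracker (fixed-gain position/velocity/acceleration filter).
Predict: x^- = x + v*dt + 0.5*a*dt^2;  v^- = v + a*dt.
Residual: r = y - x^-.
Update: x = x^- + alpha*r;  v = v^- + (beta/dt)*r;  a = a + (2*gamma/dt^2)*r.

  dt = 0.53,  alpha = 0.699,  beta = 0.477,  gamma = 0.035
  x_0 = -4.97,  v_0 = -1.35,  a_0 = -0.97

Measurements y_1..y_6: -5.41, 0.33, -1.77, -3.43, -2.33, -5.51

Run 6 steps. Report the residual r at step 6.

step 1: x_pred=-5.8217  r=0.4117  x^+=-5.5339  v^+=-1.4935  a^+=-0.8674
step 2: x_pred=-6.4473  r=6.7773  x^+=-1.7100  v^+=4.1463  a^+=0.8215
step 3: x_pred=0.6030  r=-2.3730  x^+=-1.0557  v^+=2.4461  a^+=0.2302
step 4: x_pred=0.2730  r=-3.7030  x^+=-2.3154  v^+=-0.7646  a^+=-0.6926
step 5: x_pred=-2.8179  r=0.4879  x^+=-2.4769  v^+=-0.6926  a^+=-0.5710
step 6: x_pred=-2.9241  r=-2.5859  x^+=-4.7317  v^+=-3.3225  a^+=-1.2154

resid = -2.5859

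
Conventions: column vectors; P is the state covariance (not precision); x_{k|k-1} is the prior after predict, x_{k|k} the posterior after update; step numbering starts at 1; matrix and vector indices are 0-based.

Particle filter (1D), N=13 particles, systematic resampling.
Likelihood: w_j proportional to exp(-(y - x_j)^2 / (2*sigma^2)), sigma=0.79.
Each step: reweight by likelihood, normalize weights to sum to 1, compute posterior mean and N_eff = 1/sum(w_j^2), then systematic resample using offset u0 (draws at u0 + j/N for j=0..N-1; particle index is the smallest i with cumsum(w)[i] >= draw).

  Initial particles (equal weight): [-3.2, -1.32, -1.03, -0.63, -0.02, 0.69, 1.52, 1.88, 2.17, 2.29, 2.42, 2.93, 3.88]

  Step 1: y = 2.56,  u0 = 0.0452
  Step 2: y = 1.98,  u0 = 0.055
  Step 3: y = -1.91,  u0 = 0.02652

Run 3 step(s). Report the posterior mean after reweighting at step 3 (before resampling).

step 1: w=[0.0000, 0.0000, 0.0000, 0.0001, 0.0009, 0.0118, 0.0819, 0.1345, 0.1725, 0.1838, 0.1918, 0.1746, 0.0482]  mean=2.3432  Neff=6.3284  idx=[6, 7, 7, 8, 8, 9, 9, 9, 10, 10, 11, 11, 12]
step 2: w=[0.0820, 0.0964, 0.0964, 0.0944, 0.0944, 0.0900, 0.0900, 0.0900, 0.0832, 0.0832, 0.0472, 0.0472, 0.0054]  mean=2.2157  Neff=11.6545  idx=[0, 1, 2, 3, 3, 4, 5, 6, 7, 8, 9, 10, 11]
step 3: w=[0.7440, 0.0927, 0.0927, 0.0149, 0.0149, 0.0149, 0.0067, 0.0067, 0.0067, 0.0028, 0.0028, 0.0001, 0.0001]  mean=1.6365  Neff=1.7495  idx=[0, 0, 0, 0, 0, 0, 0, 0, 0, 0, 1, 2, 4]

post_mean = 1.6365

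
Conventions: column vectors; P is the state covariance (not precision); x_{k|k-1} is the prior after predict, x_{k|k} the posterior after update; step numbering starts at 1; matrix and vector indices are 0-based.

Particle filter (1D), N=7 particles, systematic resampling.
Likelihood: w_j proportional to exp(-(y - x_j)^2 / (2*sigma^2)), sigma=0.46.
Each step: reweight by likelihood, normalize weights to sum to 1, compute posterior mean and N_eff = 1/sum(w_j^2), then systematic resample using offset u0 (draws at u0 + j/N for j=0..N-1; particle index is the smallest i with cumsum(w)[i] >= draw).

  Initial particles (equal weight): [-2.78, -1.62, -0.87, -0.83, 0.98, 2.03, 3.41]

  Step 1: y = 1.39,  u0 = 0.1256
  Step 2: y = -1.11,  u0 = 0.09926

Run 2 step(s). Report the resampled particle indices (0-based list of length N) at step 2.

resampled_idx = [0, 0, 1, 2, 2, 3, 3]

step 1: w=[0.0000, 0.0000, 0.0000, 0.0000, 0.6389, 0.3611, 0.0001]  mean=1.3592  Neff=1.8570  idx=[4, 4, 4, 4, 5, 5, 5]
step 2: w=[0.2500, 0.2500, 0.2500, 0.2500, 0.0000, 0.0000, 0.0000]  mean=0.9800  Neff=4.0000  idx=[0, 0, 1, 2, 2, 3, 3]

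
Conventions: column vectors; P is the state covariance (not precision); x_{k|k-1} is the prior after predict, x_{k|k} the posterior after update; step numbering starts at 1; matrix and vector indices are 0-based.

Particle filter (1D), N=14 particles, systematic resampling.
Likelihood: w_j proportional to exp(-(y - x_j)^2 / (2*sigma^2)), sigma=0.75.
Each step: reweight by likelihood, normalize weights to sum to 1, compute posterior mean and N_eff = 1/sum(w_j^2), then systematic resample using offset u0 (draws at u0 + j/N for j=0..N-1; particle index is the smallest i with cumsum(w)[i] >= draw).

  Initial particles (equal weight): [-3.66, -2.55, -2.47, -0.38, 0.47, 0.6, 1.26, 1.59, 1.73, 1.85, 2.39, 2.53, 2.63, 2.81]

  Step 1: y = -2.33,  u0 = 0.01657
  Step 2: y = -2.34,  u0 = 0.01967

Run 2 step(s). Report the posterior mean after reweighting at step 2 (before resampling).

post_mean = -2.5499

step 1: w=[0.0950, 0.4387, 0.4500, 0.0156, 0.0004, 0.0002, 0.0000, 0.0000, 0.0000, 0.0000, 0.0000, 0.0000, 0.0000, 0.0000]  mean=-2.5836  Neff=2.4738  idx=[0, 0, 1, 1, 1, 1, 1, 1, 2, 2, 2, 2, 2, 2]
step 2: w=[0.0176, 0.0176, 0.0794, 0.0794, 0.0794, 0.0794, 0.0794, 0.0794, 0.0814, 0.0814, 0.0814, 0.0814, 0.0814, 0.0814]  mean=-2.5499  Neff=12.7858  idx=[1, 2, 3, 4, 5, 6, 7, 8, 8, 9, 10, 11, 12, 13]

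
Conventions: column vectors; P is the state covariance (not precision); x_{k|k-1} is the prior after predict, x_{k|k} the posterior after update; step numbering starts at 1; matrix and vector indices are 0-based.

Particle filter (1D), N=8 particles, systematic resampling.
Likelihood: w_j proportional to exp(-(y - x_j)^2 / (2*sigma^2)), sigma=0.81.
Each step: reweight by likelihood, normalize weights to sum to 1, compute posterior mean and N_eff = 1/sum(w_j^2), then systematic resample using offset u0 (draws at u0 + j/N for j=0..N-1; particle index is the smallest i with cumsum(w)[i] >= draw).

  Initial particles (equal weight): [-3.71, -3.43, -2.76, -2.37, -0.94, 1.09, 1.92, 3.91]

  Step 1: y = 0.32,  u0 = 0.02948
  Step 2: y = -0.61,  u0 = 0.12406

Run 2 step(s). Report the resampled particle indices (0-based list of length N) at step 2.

step 1: w=[0.0000, 0.0000, 0.0007, 0.0037, 0.2757, 0.5884, 0.1314, 0.0001]  mean=0.6239  Neff=2.2752  idx=[4, 4, 4, 5, 5, 5, 5, 6]
step 2: w=[0.2866, 0.2866, 0.2866, 0.0344, 0.0344, 0.0344, 0.0344, 0.0024]  mean=-0.6537  Neff=3.9803  idx=[0, 0, 1, 1, 2, 2, 3, 7]

resampled_idx = [0, 0, 1, 1, 2, 2, 3, 7]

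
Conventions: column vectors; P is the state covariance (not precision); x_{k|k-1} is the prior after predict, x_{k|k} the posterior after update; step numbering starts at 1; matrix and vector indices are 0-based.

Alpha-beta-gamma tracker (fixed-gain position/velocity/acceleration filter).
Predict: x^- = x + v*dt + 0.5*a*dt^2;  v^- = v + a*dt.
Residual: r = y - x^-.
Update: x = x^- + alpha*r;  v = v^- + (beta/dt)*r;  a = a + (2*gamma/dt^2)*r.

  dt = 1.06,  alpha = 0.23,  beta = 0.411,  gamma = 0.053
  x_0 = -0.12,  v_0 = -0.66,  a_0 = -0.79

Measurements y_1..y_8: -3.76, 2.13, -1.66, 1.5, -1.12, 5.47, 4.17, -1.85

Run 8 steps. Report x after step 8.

x_post = 7.5428

step 1: x_pred=-1.2634  r=-2.4966  x^+=-1.8376  v^+=-2.4654  a^+=-1.0255
step 2: x_pred=-5.0271  r=7.1571  x^+=-3.3810  v^+=-0.7774  a^+=-0.3503
step 3: x_pred=-4.4018  r=2.7418  x^+=-3.7712  v^+=-0.0856  a^+=-0.0917
step 4: x_pred=-3.9135  r=5.4135  x^+=-2.6684  v^+=1.9162  a^+=0.4190
step 5: x_pred=-0.4018  r=-0.7182  x^+=-0.5670  v^+=2.0819  a^+=0.3513
step 6: x_pred=1.8372  r=3.6328  x^+=2.6727  v^+=3.8628  a^+=0.6940
step 7: x_pred=7.1573  r=-2.9873  x^+=6.4702  v^+=3.4402  a^+=0.4122
step 8: x_pred=10.3484  r=-12.1984  x^+=7.5428  v^+=-0.8526  a^+=-0.7386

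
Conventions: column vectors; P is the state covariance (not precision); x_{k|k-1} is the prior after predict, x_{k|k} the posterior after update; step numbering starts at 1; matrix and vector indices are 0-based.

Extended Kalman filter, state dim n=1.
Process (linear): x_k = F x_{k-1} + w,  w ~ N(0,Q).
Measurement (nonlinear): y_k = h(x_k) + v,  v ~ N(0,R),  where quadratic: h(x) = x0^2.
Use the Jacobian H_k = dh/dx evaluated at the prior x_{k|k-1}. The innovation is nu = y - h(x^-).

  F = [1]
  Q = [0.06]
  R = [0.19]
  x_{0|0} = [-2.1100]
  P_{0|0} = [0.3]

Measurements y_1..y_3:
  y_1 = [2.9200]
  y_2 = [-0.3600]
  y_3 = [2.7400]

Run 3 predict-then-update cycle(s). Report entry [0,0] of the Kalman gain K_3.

K[0,0] = -0.3050

step 1: x^-=[-2.1100]  P^-=[0.3600]  H_jac=[-4.2200]  S=[6.6010]  K=[-0.2301]  nu=[-1.5321]  x^+=[-1.7574]  P^+=[0.0104]
step 2: x^-=[-1.7574]  P^-=[0.0704]  H_jac=[-3.5148]  S=[1.0592]  K=[-0.2335]  nu=[-3.4484]  x^+=[-0.9523]  P^+=[0.0126]
step 3: x^-=[-0.9523]  P^-=[0.0726]  H_jac=[-1.9045]  S=[0.4534]  K=[-0.3050]  nu=[1.8332]  x^+=[-1.5115]  P^+=[0.0304]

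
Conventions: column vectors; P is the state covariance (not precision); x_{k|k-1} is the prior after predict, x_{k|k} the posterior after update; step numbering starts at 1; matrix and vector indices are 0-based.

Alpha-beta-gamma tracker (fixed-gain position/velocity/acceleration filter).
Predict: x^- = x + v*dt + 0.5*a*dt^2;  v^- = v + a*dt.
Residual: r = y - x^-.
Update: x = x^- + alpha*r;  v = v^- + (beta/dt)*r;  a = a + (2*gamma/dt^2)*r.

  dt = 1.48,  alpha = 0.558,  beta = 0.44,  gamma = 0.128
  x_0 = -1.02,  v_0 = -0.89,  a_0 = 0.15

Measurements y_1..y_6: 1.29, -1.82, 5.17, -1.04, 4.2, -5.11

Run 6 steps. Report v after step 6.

v_post = -2.3474

step 1: x_pred=-2.1729  r=3.4629  x^+=-0.2406  v^+=0.3615  a^+=0.5547
step 2: x_pred=0.9020  r=-2.7220  x^+=-0.6169  v^+=0.3733  a^+=0.2366
step 3: x_pred=0.1947  r=4.9753  x^+=2.9709  v^+=2.2026  a^+=0.8181
step 4: x_pred=7.1267  r=-8.1667  x^+=2.5697  v^+=0.9854  a^+=-0.1364
step 5: x_pred=3.8787  r=0.3213  x^+=4.0580  v^+=0.8791  a^+=-0.0988
step 6: x_pred=5.2508  r=-10.3608  x^+=-0.5305  v^+=-2.3474  a^+=-1.3097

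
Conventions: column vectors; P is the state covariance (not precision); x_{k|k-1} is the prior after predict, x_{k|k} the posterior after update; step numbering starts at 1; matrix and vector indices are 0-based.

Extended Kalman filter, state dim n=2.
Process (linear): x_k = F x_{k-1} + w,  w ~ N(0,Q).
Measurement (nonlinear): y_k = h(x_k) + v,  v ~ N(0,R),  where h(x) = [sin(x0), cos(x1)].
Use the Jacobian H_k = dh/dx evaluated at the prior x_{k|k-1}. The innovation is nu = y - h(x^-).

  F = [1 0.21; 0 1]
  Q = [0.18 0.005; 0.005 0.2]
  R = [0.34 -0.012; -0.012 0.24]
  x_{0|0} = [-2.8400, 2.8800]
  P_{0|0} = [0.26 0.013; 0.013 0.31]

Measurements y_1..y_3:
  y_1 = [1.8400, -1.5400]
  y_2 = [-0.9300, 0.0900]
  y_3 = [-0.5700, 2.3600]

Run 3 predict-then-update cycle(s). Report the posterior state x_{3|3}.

step 1: x^-=[-2.2352, 2.8800]  P^-=[0.4591 0.0831; 0.0831 0.5100]  H_jac=[-0.6166 0.0000; 0.0000 -0.2586]  S=[0.5146 0.0013; 0.0013 0.2741]  K=[-0.5500 -0.0759; -0.0984 -0.4807]  nu=[2.6273, -0.5740]  x^+=[-3.6366, 2.8974]  P^+=[0.3018 0.0449; 0.0449 0.4416]
step 2: x^-=[-3.0282, 2.8974]  P^-=[0.5201 0.1426; 0.1426 0.6416]  H_jac=[-0.9936 0.0000; 0.0000 -0.2418]  S=[0.8535 0.0223; 0.0223 0.2775]  K=[-0.6035 -0.0758; -0.1518 -0.5468]  nu=[-0.8168, 1.0603]  x^+=[-2.6156, 2.4416]  P^+=[0.2056 0.0453; 0.0453 0.5352]
step 3: x^-=[-2.1029, 2.4416]  P^-=[0.4283 0.1627; 0.1627 0.7352]  H_jac=[-0.5073 0.0000; 0.0000 -0.6442]  S=[0.4502 0.0412; 0.0412 0.5451]  K=[-0.4682 -0.1569; -0.1046 -0.8610]  nu=[0.2918, 3.1249]  x^+=[-2.7299, -0.2793]  P^+=[0.3101 0.0497; 0.0497 0.3188]

x_post = [-2.7299, -0.2793]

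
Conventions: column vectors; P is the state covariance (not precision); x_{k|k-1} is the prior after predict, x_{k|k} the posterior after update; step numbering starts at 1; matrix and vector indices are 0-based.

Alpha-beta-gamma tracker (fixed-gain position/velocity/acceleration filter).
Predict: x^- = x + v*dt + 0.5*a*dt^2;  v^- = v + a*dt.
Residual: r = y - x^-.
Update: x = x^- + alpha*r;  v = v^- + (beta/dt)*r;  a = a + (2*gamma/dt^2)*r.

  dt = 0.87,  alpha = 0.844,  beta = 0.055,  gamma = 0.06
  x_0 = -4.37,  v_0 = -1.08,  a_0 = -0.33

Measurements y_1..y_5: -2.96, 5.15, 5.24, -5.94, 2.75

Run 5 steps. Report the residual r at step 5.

step 1: x_pred=-5.4345  r=2.4745  x^+=-3.3460  v^+=-1.2107  a^+=0.0623
step 2: x_pred=-4.3757  r=9.5257  x^+=3.6640  v^+=-0.5543  a^+=1.5725
step 3: x_pred=3.7769  r=1.4631  x^+=5.0118  v^+=0.9063  a^+=1.8045
step 4: x_pred=6.4832  r=-12.4232  x^+=-4.0020  v^+=1.6909  a^+=-0.1651
step 5: x_pred=-2.5934  r=5.3434  x^+=1.9164  v^+=1.8850  a^+=0.6821

resid = 5.3434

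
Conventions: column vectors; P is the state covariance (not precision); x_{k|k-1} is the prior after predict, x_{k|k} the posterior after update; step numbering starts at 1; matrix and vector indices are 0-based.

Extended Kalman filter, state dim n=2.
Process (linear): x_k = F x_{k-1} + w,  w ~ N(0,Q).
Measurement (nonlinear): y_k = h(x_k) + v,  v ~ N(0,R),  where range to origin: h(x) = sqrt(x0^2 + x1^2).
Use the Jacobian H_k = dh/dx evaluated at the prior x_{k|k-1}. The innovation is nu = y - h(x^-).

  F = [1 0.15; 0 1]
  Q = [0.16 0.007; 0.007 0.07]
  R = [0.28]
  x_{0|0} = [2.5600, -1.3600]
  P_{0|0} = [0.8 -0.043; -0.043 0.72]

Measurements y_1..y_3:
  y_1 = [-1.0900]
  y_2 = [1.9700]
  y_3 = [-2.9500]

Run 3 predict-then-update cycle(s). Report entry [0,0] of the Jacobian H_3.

H_jac[0,0] = -0.7829

step 1: x^-=[2.3560, -1.3600]  P^-=[0.9633 0.0720; 0.0720 0.7900]  H_jac=[0.8661 -0.4999]  S=[1.1376]  K=[0.7017; -0.2924]  nu=[-3.8104]  x^+=[-0.3177, -0.2460]  P^+=[0.4031 0.3054; 0.3054 0.6928]
step 2: x^-=[-0.3546, -0.2460]  P^-=[0.6703 0.4163; 0.4163 0.7628]  H_jac=[-0.8216 -0.5700]  S=[1.3703]  K=[-0.5751; -0.5669]  nu=[1.5384]  x^+=[-1.2394, -1.1181]  P^+=[0.2171 -0.0305; -0.0305 0.3224]
step 3: x^-=[-1.4071, -1.1181]  P^-=[0.3752 0.0249; 0.0249 0.3924]  H_jac=[-0.7829 -0.6221]  S=[0.6861]  K=[-0.4507; -0.3842]  nu=[-4.7473]  x^+=[0.7327, 0.7057]  P^+=[0.2358 -0.0939; -0.0939 0.2911]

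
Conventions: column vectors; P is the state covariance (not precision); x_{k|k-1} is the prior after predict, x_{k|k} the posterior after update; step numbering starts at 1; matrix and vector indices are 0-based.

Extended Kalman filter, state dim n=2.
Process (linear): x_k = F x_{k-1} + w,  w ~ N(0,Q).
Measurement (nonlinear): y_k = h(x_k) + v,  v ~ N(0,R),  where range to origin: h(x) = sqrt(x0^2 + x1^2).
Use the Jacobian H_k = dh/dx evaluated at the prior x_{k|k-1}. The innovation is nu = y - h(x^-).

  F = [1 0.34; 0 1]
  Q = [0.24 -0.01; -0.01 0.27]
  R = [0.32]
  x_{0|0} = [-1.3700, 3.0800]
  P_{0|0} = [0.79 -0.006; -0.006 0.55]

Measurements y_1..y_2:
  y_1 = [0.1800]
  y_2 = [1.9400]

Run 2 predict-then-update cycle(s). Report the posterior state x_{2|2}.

x_post = [-0.1398, 1.5539]

step 1: x^-=[-0.3228, 3.0800]  P^-=[1.0895 0.1710; 0.1710 0.8200]  H_jac=[-0.1042 0.9946]  S=[1.1075]  K=[0.0510; 0.7203]  nu=[-2.9169]  x^+=[-0.4716, 0.9790]  P^+=[1.0866 0.1303; 0.1303 0.2454]
step 2: x^-=[-0.1388, 0.9790]  P^-=[1.4436 0.2037; 0.2037 0.5154]  H_jac=[-0.1403 0.9901]  S=[0.7971]  K=[-0.0011; 0.6044]  nu=[0.9512]  x^+=[-0.1398, 1.5539]  P^+=[1.4436 0.2043; 0.2043 0.2243]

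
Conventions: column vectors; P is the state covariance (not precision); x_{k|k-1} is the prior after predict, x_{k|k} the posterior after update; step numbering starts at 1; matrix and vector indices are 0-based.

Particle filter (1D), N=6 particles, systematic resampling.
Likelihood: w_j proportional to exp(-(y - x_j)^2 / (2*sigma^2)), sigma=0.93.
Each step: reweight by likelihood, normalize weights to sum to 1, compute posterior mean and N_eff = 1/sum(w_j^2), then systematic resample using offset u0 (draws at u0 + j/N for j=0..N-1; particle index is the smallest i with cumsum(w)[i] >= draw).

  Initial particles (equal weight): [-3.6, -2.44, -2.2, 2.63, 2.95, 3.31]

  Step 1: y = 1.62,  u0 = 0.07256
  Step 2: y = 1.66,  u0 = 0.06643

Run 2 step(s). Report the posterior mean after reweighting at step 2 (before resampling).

step 1: w=[0.0000, 0.0001, 0.0002, 0.5012, 0.3251, 0.1734]  mean=2.8507  Neff=2.5841  idx=[3, 3, 3, 4, 4, 5]
step 2: w=[0.2140, 0.2140, 0.2140, 0.1409, 0.1409, 0.0764]  mean=2.7721  Neff=5.4687  idx=[0, 1, 1, 2, 3, 4]

post_mean = 2.7721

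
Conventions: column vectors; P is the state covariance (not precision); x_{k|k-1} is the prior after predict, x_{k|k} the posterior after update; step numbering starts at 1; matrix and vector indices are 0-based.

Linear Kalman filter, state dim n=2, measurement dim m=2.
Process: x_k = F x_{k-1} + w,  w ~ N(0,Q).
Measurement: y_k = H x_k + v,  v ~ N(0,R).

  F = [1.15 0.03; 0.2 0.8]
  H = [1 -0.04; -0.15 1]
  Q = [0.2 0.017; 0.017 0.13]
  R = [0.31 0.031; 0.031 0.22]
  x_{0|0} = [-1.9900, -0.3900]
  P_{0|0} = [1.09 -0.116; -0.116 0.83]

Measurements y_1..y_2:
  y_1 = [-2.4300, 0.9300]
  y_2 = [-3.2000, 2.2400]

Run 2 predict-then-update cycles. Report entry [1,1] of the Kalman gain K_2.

step 1: x^-=[-2.3002, -0.7100]  P^-=[1.6343 0.1802; 0.1802 0.6677]  S=[1.9309 -0.0596; -0.0596 0.8704]  K=[0.8421 -0.0170; 0.1024 0.7431]  nu=[-0.1582, 1.2950]  x^+=[-2.4554, 0.2360]  P^+=[0.2630 0.0618; 0.0618 0.1759]
step 2: x^-=[-2.8166, -0.3023]  P^-=[0.5522 0.1390; 0.1390 0.2729]  S=[0.8516 0.0770; 0.0770 0.4636]  K=[0.6407 0.0146; 0.1027 0.5266]  nu=[-0.3955, 2.1198]  x^+=[-3.0391, 0.7733]  P^+=[0.2012 0.0532; 0.0532 0.1270]

K[1,1] = 0.5266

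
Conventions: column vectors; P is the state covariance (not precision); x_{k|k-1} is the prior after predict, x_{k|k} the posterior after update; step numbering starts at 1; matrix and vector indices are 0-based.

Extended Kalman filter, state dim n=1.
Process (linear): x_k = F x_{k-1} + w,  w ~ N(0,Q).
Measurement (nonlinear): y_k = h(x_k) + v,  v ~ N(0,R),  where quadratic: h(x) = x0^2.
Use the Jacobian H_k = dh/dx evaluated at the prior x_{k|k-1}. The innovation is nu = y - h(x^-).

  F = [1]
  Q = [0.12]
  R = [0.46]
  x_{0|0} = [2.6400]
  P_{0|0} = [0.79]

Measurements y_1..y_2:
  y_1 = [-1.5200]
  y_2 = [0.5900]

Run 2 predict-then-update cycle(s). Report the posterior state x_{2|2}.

x_post = [0.9166]

step 1: x^-=[2.6400]  P^-=[0.9100]  H_jac=[5.2800]  S=[25.8293]  K=[0.1860]  nu=[-8.4896]  x^+=[1.0608]  P^+=[0.0162]
step 2: x^-=[1.0608]  P^-=[0.1362]  H_jac=[2.1215]  S=[1.0730]  K=[0.2693]  nu=[-0.5352]  x^+=[0.9166]  P^+=[0.0584]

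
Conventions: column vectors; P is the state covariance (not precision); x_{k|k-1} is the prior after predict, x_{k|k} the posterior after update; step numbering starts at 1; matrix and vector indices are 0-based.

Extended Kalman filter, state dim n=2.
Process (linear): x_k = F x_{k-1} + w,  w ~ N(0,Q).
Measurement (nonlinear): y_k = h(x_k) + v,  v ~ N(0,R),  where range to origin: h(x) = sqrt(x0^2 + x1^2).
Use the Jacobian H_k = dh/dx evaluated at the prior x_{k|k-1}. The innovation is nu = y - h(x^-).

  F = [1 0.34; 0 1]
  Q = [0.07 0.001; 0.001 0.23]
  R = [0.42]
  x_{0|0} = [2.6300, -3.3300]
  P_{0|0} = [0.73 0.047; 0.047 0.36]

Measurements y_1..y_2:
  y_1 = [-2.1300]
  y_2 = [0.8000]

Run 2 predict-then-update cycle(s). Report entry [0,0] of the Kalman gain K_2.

step 1: x^-=[1.4978, -3.3300]  P^-=[0.8736 0.1704; 0.1704 0.5900]  H_jac=[0.4102 -0.9120]  S=[0.9302]  K=[0.2182; -0.5033]  nu=[-5.7813]  x^+=[0.2365, -0.4203]  P^+=[0.8293 0.2725; 0.2725 0.3544]
step 2: x^-=[0.0936, -0.4203]  P^-=[1.1256 0.3940; 0.3940 0.5844]  H_jac=[0.2174 -0.9761]  S=[0.8627]  K=[-0.1621; -0.5619]  nu=[0.3694]  x^+=[0.0337, -0.6278]  P^+=[1.1029 0.3154; 0.3154 0.3120]

K[0,0] = -0.1621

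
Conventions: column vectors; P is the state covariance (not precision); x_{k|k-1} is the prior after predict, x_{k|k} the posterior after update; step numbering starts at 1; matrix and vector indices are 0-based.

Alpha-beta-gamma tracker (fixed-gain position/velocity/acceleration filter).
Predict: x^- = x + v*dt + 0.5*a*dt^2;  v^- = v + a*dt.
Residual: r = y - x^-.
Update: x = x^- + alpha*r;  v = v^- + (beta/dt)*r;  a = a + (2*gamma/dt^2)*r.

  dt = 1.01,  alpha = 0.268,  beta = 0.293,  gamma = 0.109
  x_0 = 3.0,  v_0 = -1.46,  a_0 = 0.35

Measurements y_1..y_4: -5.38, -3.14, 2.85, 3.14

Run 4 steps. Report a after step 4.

a_post = 3.4783

step 1: x_pred=1.7039  r=-7.0839  x^+=-0.1946  v^+=-3.1615  a^+=-1.1639
step 2: x_pred=-3.9814  r=0.8414  x^+=-3.7559  v^+=-4.0930  a^+=-0.9841
step 3: x_pred=-8.3917  r=11.2417  x^+=-5.3789  v^+=-1.8257  a^+=1.4183
step 4: x_pred=-6.4994  r=9.6394  x^+=-3.9161  v^+=2.4032  a^+=3.4783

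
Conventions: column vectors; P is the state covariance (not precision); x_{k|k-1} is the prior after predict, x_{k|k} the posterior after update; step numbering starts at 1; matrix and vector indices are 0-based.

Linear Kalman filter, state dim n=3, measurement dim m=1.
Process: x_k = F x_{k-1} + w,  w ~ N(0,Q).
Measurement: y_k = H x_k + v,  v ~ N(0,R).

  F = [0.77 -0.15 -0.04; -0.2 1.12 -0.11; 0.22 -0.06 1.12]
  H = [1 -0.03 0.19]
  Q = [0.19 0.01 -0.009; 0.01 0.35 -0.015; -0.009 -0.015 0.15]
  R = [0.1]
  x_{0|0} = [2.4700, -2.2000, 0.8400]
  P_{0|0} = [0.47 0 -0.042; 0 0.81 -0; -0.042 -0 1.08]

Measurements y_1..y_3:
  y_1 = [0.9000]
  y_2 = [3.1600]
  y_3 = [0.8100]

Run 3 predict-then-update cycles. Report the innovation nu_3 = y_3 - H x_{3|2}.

innov = [-2.1793]

step 1: x^-=[2.1983, -3.0504, 1.6162]  P^-=[0.4912 -0.1905 -0.0063; -0.1905 1.3961 -0.2127; -0.0063 -0.2127 1.5097]  S=[0.6584]  K=[0.7529; -0.4143; 0.4357]  nu=[-1.6969]  x^+=[0.9207, -2.3474, 0.8768]  P^+=[0.1180 0.0149 -0.2223; 0.0149 1.2831 -0.0939; -0.2223 -0.0939 1.3847]
step 2: x^-=[1.0260, -2.9096, 1.3254]  P^-=[0.3002 -0.1846 -0.2149; -0.1846 1.9876 -0.3364; -0.2149 -0.3364 1.8000]  S=[0.4002]  K=[0.6619; -0.7701; 0.3428]  nu=[1.7949]  x^+=[2.2140, -4.2918, 1.9406]  P^+=[0.1249 0.0193 -0.3057; 0.0193 1.7503 -0.2307; -0.3057 -0.2307 1.7529]
step 3: x^-=[2.2709, -5.4631, 2.9181]  P^-=[0.3178 -0.2483 -0.2749; -0.2483 2.6065 -0.5642; -0.2749 -0.5642 2.2411]  S=[0.4179]  K=[0.6533; -1.0378; 0.4016]  nu=[-2.1793]  x^+=[0.8472, -3.2015, 2.0429]  P^+=[0.1394 0.0350 -0.3845; 0.0350 2.1564 -0.3900; -0.3845 -0.3900 2.1737]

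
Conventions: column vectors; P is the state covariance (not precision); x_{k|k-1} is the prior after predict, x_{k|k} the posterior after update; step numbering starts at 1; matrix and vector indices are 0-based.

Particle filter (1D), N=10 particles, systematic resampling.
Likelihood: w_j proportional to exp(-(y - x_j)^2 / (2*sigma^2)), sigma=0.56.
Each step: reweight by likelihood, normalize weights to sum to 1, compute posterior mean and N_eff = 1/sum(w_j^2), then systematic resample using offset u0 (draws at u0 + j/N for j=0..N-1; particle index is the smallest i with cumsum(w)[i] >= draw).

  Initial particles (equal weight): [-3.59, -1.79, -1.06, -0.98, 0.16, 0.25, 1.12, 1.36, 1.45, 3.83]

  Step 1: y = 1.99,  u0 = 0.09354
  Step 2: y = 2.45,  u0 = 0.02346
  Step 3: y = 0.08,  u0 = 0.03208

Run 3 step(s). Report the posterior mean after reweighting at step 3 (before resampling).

step 1: w=[0.0000, 0.0000, 0.0000, 0.0000, 0.0033, 0.0054, 0.2027, 0.3599, 0.4257, 0.0031]  mean=1.3473  Neff=2.8422  idx=[6, 6, 7, 7, 7, 8, 8, 8, 8, 8]
step 2: w=[0.0376, 0.0376, 0.0949, 0.0949, 0.0949, 0.1280, 0.1280, 0.1280, 0.1280, 0.1280]  mean=1.3996  Neff=8.9442  idx=[0, 2, 3, 4, 5, 6, 7, 7, 8, 9]
step 3: w=[0.2549, 0.1049, 0.1049, 0.1049, 0.0717, 0.0717, 0.0717, 0.0717, 0.0717, 0.0717]  mean=1.3376  Neff=7.7602  idx=[0, 0, 0, 1, 2, 3, 4, 6, 7, 9]

post_mean = 1.3376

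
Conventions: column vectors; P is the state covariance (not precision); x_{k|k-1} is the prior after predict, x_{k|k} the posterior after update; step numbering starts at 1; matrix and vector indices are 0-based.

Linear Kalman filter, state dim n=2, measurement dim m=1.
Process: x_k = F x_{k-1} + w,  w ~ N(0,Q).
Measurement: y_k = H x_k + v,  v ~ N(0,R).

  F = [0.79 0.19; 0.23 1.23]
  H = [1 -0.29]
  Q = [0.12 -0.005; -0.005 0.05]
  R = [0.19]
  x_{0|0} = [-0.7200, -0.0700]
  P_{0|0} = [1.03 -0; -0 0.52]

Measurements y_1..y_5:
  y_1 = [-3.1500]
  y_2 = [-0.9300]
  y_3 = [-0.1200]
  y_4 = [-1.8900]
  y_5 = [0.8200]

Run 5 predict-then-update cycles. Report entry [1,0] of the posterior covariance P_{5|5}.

P_post[1,0] = 2.2739

step 1: x^-=[-0.5821, -0.2517]  P^-=[0.7816 0.3037; 0.3037 0.8912]  S=[0.8704]  K=[0.7968; 0.0520]  nu=[-2.6409]  x^+=[-2.6863, -0.3889]  P^+=[0.2290 0.2676; 0.2676 0.8888]
step 2: x^-=[-2.1961, -1.0962]  P^-=[0.3754 0.5161; 0.5161 1.5583]  S=[0.3971]  K=[0.5684; 0.1617]  nu=[0.9482]  x^+=[-1.6572, -0.9429]  P^+=[0.2471 0.4796; 0.4796 1.5479]
step 3: x^-=[-1.4883, -1.5410]  P^-=[0.4741 0.8886; 0.8886 2.6762]  S=[0.3737]  K=[0.5789; 0.3011]  nu=[0.9214]  x^+=[-0.9549, -1.2635]  P^+=[0.3488 0.8235; 0.8235 2.6424]
step 4: x^-=[-0.9944, -1.7738]  P^-=[0.6803 1.5121; 1.5121 4.5320]  S=[0.3744]  K=[0.6458; 0.5282]  nu=[-1.4100]  x^+=[-1.9049, -2.5186]  P^+=[0.5242 1.3844; 1.3844 4.4276]
step 5: x^-=[-1.9834, -3.5360]  P^-=[1.0225 2.5306; 2.5306 7.5594]  S=[0.3805]  K=[0.7586; 0.8893]  nu=[1.7780]  x^+=[-0.6347, -1.9549]  P^+=[0.8036 2.2739; 2.2739 7.2585]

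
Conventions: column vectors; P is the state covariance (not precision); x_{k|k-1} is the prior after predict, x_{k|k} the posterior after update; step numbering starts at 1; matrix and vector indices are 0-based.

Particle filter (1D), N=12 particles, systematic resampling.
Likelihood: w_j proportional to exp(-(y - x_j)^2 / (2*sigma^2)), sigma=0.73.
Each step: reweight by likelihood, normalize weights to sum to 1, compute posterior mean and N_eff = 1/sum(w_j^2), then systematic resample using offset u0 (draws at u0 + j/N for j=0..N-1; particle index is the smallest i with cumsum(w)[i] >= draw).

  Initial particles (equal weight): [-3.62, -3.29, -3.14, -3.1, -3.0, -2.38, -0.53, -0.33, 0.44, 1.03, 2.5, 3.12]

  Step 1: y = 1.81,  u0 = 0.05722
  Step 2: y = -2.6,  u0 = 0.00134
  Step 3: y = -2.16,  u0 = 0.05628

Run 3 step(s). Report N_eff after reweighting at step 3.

step 1: w=[0.0000, 0.0000, 0.0000, 0.0000, 0.0000, 0.0000, 0.0037, 0.0085, 0.1077, 0.3540, 0.4008, 0.1252]  mean=1.8001  Neff=3.1910  idx=[8, 9, 9, 9, 9, 9, 10, 10, 10, 10, 11, 11]
step 2: w=[0.8892, 0.0222, 0.0222, 0.0222, 0.0222, 0.0222, 0.0000, 0.0000, 0.0000, 0.0000, 0.0000, 0.0000]  mean=0.5054  Neff=1.2607  idx=[0, 0, 0, 0, 0, 0, 0, 0, 0, 0, 0, 2]
step 3: w=[0.0906, 0.0906, 0.0906, 0.0906, 0.0906, 0.0906, 0.0906, 0.0906, 0.0906, 0.0906, 0.0906, 0.0037]  mean=0.4422  Neff=11.0796  idx=[0, 1, 2, 3, 4, 5, 6, 7, 7, 8, 9, 10]

N_eff = 11.0796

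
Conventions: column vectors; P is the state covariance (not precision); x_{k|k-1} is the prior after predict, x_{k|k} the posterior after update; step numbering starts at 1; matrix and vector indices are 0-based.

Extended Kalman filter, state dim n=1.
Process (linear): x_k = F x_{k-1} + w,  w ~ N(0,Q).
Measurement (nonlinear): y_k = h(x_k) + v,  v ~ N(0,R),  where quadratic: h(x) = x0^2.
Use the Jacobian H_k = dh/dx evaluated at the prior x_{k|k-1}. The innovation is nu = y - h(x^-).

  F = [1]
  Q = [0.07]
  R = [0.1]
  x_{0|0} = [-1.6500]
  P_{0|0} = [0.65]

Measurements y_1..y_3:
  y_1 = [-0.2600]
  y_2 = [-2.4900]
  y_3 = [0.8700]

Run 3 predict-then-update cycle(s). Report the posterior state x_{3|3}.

step 1: x^-=[-1.6500]  P^-=[0.7200]  H_jac=[-3.3000]  S=[7.9408]  K=[-0.2992]  nu=[-2.9825]  x^+=[-0.7576]  P^+=[0.0091]
step 2: x^-=[-0.7576]  P^-=[0.0791]  H_jac=[-1.5152]  S=[0.2815]  K=[-0.4255]  nu=[-3.0639]  x^+=[0.5463]  P^+=[0.0281]
step 3: x^-=[0.5463]  P^-=[0.0981]  H_jac=[1.0925]  S=[0.2171]  K=[0.4937]  nu=[0.5716]  x^+=[0.8284]  P^+=[0.0452]

x_post = [0.8284]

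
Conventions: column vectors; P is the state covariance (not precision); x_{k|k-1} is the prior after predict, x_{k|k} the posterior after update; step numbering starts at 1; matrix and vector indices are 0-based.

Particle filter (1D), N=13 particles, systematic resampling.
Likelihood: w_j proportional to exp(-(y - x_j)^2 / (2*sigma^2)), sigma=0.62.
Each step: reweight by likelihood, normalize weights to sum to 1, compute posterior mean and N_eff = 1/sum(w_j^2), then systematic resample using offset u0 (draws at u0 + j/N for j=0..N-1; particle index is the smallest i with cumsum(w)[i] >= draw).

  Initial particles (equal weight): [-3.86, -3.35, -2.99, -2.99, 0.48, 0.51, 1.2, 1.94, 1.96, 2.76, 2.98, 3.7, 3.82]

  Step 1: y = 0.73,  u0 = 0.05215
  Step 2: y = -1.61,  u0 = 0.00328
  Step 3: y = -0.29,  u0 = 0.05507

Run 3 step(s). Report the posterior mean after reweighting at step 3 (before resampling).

post_mean = 0.4934

step 1: w=[0.0000, 0.0000, 0.0000, 0.0000, 0.3173, 0.3231, 0.2582, 0.0512, 0.0481, 0.0016, 0.0005, 0.0000, 0.0000]  mean=0.8265  Neff=3.6145  idx=[4, 4, 4, 4, 5, 5, 5, 5, 6, 6, 6, 6, 8]
step 2: w=[0.1345, 0.1345, 0.1345, 0.1345, 0.1141, 0.1141, 0.1141, 0.1141, 0.0014, 0.0014, 0.0014, 0.0014, 0.0000]  mean=0.4976  Neff=8.0338  idx=[0, 0, 1, 1, 2, 2, 3, 4, 4, 5, 6, 6, 7]
step 3: w=[0.0791, 0.0791, 0.0791, 0.0791, 0.0791, 0.0791, 0.0791, 0.0744, 0.0744, 0.0744, 0.0744, 0.0744, 0.0744]  mean=0.4934  Neff=12.9879  idx=[0, 1, 2, 3, 4, 5, 6, 7, 8, 9, 10, 11, 12]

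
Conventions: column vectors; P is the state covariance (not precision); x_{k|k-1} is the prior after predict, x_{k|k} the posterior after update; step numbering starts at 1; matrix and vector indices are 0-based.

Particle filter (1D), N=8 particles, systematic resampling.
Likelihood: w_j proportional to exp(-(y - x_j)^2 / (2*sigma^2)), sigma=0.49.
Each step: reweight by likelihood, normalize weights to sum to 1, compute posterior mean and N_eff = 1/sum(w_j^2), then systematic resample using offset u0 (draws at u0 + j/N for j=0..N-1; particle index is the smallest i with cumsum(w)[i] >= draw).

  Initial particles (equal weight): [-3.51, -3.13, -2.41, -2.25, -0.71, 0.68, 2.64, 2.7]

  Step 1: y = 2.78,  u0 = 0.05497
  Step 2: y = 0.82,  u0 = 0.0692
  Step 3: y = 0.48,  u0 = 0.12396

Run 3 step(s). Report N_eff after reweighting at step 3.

step 1: w=[0.0000, 0.0000, 0.0000, 0.0000, 0.0000, 0.0001, 0.4931, 0.5068]  mean=2.6703  Neff=1.9998  idx=[6, 6, 6, 6, 7, 7, 7, 7]
step 2: w=[0.1534, 0.1534, 0.1534, 0.1534, 0.0966, 0.0966, 0.0966, 0.0966]  mean=2.6632  Neff=7.6076  idx=[0, 1, 2, 2, 3, 4, 6, 7]
step 3: w=[0.1485, 0.1485, 0.1485, 0.1485, 0.1485, 0.0859, 0.0859, 0.0859]  mean=2.6555  Neff=7.5562  idx=[0, 1, 2, 3, 4, 5, 6, 7]

N_eff = 7.5562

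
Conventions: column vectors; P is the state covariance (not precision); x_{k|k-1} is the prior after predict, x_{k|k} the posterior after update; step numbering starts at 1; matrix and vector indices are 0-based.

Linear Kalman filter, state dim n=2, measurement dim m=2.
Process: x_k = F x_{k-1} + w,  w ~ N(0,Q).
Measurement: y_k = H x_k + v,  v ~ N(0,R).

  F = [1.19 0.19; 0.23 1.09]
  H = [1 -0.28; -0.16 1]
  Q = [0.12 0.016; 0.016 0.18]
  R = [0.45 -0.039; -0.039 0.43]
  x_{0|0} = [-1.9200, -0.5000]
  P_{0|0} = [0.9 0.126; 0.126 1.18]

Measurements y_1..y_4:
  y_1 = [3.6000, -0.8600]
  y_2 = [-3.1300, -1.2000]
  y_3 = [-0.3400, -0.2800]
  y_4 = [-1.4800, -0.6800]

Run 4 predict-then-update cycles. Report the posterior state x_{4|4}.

x_post = [-1.4970, -1.1079]

step 1: x^-=[-2.3798, -0.9866]  P^-=[1.4941 0.6756; 0.6756 1.6927]  S=[1.6984 -0.0461; -0.0461 1.9448]  K=[0.7749 0.2429; 0.1410 0.8182]  nu=[5.7036, -0.2542]  x^+=[1.9781, -0.3906]  P^+=[0.3769 0.1345; 0.1345 0.3678]
step 2: x^-=[2.2797, 0.0292]  P^-=[0.7278 0.3757; 0.3757 0.7044]  S=[1.0227 0.0398; 0.0398 1.0328]  K=[0.6000 0.2279; 0.1504 0.6180]  nu=[-5.4015, -0.8644]  x^+=[-1.1580, -1.3176]  P^+=[0.2952 0.1218; 0.1218 0.2794]
step 3: x^-=[-1.6283, -1.7025]  P^-=[0.6032 0.3180; 0.3180 0.5886]  S=[0.9213 0.0319; 0.0319 0.9323]  K=[0.5505 0.2187; 0.1465 0.5718]  nu=[0.8116, 1.1620]  x^+=[-0.9274, -0.9193]  P^+=[0.2717 0.1160; 0.1160 0.2587]
step 4: x^-=[-1.2782, -1.2153]  P^-=[0.5666 0.2995; 0.2995 0.5599]  S=[0.8927 0.0265; 0.0265 0.9086]  K=[0.5343 0.2143; 0.1433 0.5593]  nu=[-0.5421, 0.3308]  x^+=[-1.4970, -1.1079]  P^+=[0.2639 0.1135; 0.1135 0.2531]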